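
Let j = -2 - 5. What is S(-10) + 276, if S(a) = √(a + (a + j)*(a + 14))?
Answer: 276 + I*√78 ≈ 276.0 + 8.8318*I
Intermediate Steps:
j = -7
S(a) = √(a + (-7 + a)*(14 + a)) (S(a) = √(a + (a - 7)*(a + 14)) = √(a + (-7 + a)*(14 + a)))
S(-10) + 276 = √(-98 + (-10)² + 8*(-10)) + 276 = √(-98 + 100 - 80) + 276 = √(-78) + 276 = I*√78 + 276 = 276 + I*√78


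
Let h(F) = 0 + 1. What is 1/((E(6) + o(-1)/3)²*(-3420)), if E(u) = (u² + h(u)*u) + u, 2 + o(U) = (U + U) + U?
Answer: -1/7341980 ≈ -1.3620e-7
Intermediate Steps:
h(F) = 1
o(U) = -2 + 3*U (o(U) = -2 + ((U + U) + U) = -2 + (2*U + U) = -2 + 3*U)
E(u) = u² + 2*u (E(u) = (u² + 1*u) + u = (u² + u) + u = (u + u²) + u = u² + 2*u)
1/((E(6) + o(-1)/3)²*(-3420)) = 1/((6*(2 + 6) + (-2 + 3*(-1))/3)²*(-3420)) = 1/((6*8 + (-2 - 3)*(⅓))²*(-3420)) = 1/((48 - 5*⅓)²*(-3420)) = 1/((48 - 5/3)²*(-3420)) = 1/((139/3)²*(-3420)) = 1/((19321/9)*(-3420)) = 1/(-7341980) = -1/7341980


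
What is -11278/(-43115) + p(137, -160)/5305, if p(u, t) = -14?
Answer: 11845236/45745015 ≈ 0.25894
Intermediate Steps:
-11278/(-43115) + p(137, -160)/5305 = -11278/(-43115) - 14/5305 = -11278*(-1/43115) - 14*1/5305 = 11278/43115 - 14/5305 = 11845236/45745015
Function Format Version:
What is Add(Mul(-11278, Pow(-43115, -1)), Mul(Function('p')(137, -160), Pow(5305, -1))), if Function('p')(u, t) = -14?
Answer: Rational(11845236, 45745015) ≈ 0.25894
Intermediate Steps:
Add(Mul(-11278, Pow(-43115, -1)), Mul(Function('p')(137, -160), Pow(5305, -1))) = Add(Mul(-11278, Pow(-43115, -1)), Mul(-14, Pow(5305, -1))) = Add(Mul(-11278, Rational(-1, 43115)), Mul(-14, Rational(1, 5305))) = Add(Rational(11278, 43115), Rational(-14, 5305)) = Rational(11845236, 45745015)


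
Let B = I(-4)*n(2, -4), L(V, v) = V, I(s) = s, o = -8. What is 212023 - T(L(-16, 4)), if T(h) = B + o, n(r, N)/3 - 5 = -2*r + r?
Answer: 212067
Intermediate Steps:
n(r, N) = 15 - 3*r (n(r, N) = 15 + 3*(-2*r + r) = 15 + 3*(-r) = 15 - 3*r)
B = -36 (B = -4*(15 - 3*2) = -4*(15 - 6) = -4*9 = -36)
T(h) = -44 (T(h) = -36 - 8 = -44)
212023 - T(L(-16, 4)) = 212023 - 1*(-44) = 212023 + 44 = 212067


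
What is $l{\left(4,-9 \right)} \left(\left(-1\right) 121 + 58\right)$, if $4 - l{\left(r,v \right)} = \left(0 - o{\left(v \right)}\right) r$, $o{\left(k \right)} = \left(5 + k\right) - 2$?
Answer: $1260$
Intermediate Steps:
$o{\left(k \right)} = 3 + k$
$l{\left(r,v \right)} = 4 - r \left(-3 - v\right)$ ($l{\left(r,v \right)} = 4 - \left(0 - \left(3 + v\right)\right) r = 4 - \left(-3 - v\right) r = 4 - r \left(-3 - v\right)$)
$l{\left(4,-9 \right)} \left(\left(-1\right) 121 + 58\right) = \left(4 + 4 \left(3 - 9\right)\right) \left(\left(-1\right) 121 + 58\right) = \left(4 + 4 \left(-6\right)\right) \left(-121 + 58\right) = \left(4 - 24\right) \left(-63\right) = \left(-20\right) \left(-63\right) = 1260$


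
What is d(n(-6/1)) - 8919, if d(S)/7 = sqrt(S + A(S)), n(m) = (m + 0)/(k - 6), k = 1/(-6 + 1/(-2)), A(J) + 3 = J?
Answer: -8919 + 7*I*sqrt(105)/10 ≈ -8919.0 + 7.1729*I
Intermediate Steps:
A(J) = -3 + J
k = -2/13 (k = 1/(-6 - 1/2) = 1/(-13/2) = -2/13 ≈ -0.15385)
n(m) = -13*m/80 (n(m) = (m + 0)/(-2/13 - 6) = m/(-80/13) = m*(-13/80) = -13*m/80)
d(S) = 7*sqrt(-3 + 2*S) (d(S) = 7*sqrt(S + (-3 + S)) = 7*sqrt(-3 + 2*S))
d(n(-6/1)) - 8919 = 7*sqrt(-3 + 2*(-(-39)/(40*1))) - 8919 = 7*sqrt(-3 + 2*(-(-39)/40)) - 8919 = 7*sqrt(-3 + 2*(-13/80*(-6))) - 8919 = 7*sqrt(-3 + 2*(39/40)) - 8919 = 7*sqrt(-3 + 39/20) - 8919 = 7*sqrt(-21/20) - 8919 = 7*(I*sqrt(105)/10) - 8919 = 7*I*sqrt(105)/10 - 8919 = -8919 + 7*I*sqrt(105)/10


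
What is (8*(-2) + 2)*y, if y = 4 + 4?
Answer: -112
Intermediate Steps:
y = 8
(8*(-2) + 2)*y = (8*(-2) + 2)*8 = (-16 + 2)*8 = -14*8 = -112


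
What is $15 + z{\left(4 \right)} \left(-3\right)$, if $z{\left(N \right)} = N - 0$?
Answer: $3$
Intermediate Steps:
$z{\left(N \right)} = N$ ($z{\left(N \right)} = N + 0 = N$)
$15 + z{\left(4 \right)} \left(-3\right) = 15 + 4 \left(-3\right) = 15 - 12 = 3$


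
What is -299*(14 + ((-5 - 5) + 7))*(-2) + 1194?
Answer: 7772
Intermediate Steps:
-299*(14 + ((-5 - 5) + 7))*(-2) + 1194 = -299*(14 + (-10 + 7))*(-2) + 1194 = -299*(14 - 3)*(-2) + 1194 = -3289*(-2) + 1194 = -299*(-22) + 1194 = 6578 + 1194 = 7772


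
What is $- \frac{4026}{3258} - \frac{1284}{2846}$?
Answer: $- \frac{1303439}{772689} \approx -1.6869$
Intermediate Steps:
$- \frac{4026}{3258} - \frac{1284}{2846} = \left(-4026\right) \frac{1}{3258} - \frac{642}{1423} = - \frac{671}{543} - \frac{642}{1423} = - \frac{1303439}{772689}$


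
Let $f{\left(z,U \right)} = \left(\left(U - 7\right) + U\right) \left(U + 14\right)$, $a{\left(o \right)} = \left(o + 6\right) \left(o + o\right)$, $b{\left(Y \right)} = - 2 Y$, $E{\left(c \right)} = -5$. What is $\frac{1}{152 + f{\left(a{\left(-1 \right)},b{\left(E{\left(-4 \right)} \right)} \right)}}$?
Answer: $\frac{1}{464} \approx 0.0021552$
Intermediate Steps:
$a{\left(o \right)} = 2 o \left(6 + o\right)$ ($a{\left(o \right)} = \left(6 + o\right) 2 o = 2 o \left(6 + o\right)$)
$f{\left(z,U \right)} = \left(-7 + 2 U\right) \left(14 + U\right)$ ($f{\left(z,U \right)} = \left(\left(-7 + U\right) + U\right) \left(14 + U\right) = \left(-7 + 2 U\right) \left(14 + U\right)$)
$\frac{1}{152 + f{\left(a{\left(-1 \right)},b{\left(E{\left(-4 \right)} \right)} \right)}} = \frac{1}{152 + \left(-98 + 2 \left(\left(-2\right) \left(-5\right)\right)^{2} + 21 \left(\left(-2\right) \left(-5\right)\right)\right)} = \frac{1}{152 + \left(-98 + 2 \cdot 10^{2} + 21 \cdot 10\right)} = \frac{1}{152 + \left(-98 + 2 \cdot 100 + 210\right)} = \frac{1}{152 + \left(-98 + 200 + 210\right)} = \frac{1}{152 + 312} = \frac{1}{464}$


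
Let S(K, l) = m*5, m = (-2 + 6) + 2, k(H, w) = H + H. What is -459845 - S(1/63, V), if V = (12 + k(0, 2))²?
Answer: -459875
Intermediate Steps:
k(H, w) = 2*H
m = 6 (m = 4 + 2 = 6)
V = 144 (V = (12 + 2*0)² = (12 + 0)² = 12² = 144)
S(K, l) = 30 (S(K, l) = 6*5 = 30)
-459845 - S(1/63, V) = -459845 - 1*30 = -459845 - 30 = -459875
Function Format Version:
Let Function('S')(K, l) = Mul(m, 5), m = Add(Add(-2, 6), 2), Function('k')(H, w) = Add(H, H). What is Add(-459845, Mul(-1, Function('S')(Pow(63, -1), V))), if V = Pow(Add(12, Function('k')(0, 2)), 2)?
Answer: -459875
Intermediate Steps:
Function('k')(H, w) = Mul(2, H)
m = 6 (m = Add(4, 2) = 6)
V = 144 (V = Pow(Add(12, Mul(2, 0)), 2) = Pow(Add(12, 0), 2) = Pow(12, 2) = 144)
Function('S')(K, l) = 30 (Function('S')(K, l) = Mul(6, 5) = 30)
Add(-459845, Mul(-1, Function('S')(Pow(63, -1), V))) = Add(-459845, Mul(-1, 30)) = Add(-459845, -30) = -459875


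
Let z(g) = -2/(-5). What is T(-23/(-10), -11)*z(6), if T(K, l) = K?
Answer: 23/25 ≈ 0.92000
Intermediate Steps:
z(g) = ⅖ (z(g) = -2*(-⅕) = ⅖)
T(-23/(-10), -11)*z(6) = -23/(-10)*(⅖) = -23*(-⅒)*(⅖) = (23/10)*(⅖) = 23/25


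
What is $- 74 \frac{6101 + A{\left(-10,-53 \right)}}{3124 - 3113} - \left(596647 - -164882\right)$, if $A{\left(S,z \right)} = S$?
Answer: $- \frac{8827553}{11} \approx -8.0251 \cdot 10^{5}$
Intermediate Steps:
$- 74 \frac{6101 + A{\left(-10,-53 \right)}}{3124 - 3113} - \left(596647 - -164882\right) = - 74 \frac{6101 - 10}{3124 - 3113} - \left(596647 - -164882\right) = - 74 \cdot \frac{6091}{11} - \left(596647 + 164882\right) = - 74 \cdot 6091 \cdot \frac{1}{11} - 761529 = \left(-74\right) \frac{6091}{11} - 761529 = - \frac{450734}{11} - 761529 = - \frac{8827553}{11}$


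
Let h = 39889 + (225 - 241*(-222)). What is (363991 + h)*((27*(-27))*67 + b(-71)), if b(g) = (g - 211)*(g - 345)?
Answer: 31331893683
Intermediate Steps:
b(g) = (-345 + g)*(-211 + g) (b(g) = (-211 + g)*(-345 + g) = (-345 + g)*(-211 + g))
h = 93616 (h = 39889 + (225 + 53502) = 39889 + 53727 = 93616)
(363991 + h)*((27*(-27))*67 + b(-71)) = (363991 + 93616)*((27*(-27))*67 + (72795 + (-71)² - 556*(-71))) = 457607*(-729*67 + (72795 + 5041 + 39476)) = 457607*(-48843 + 117312) = 457607*68469 = 31331893683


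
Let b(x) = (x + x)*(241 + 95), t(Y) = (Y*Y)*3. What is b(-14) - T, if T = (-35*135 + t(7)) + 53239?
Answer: -58069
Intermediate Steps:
t(Y) = 3*Y² (t(Y) = Y²*3 = 3*Y²)
b(x) = 672*x (b(x) = (2*x)*336 = 672*x)
T = 48661 (T = (-35*135 + 3*7²) + 53239 = (-4725 + 3*49) + 53239 = (-4725 + 147) + 53239 = -4578 + 53239 = 48661)
b(-14) - T = 672*(-14) - 1*48661 = -9408 - 48661 = -58069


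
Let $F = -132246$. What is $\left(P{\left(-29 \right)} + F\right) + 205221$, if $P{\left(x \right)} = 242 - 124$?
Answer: $73093$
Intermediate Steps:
$P{\left(x \right)} = 118$
$\left(P{\left(-29 \right)} + F\right) + 205221 = \left(118 - 132246\right) + 205221 = -132128 + 205221 = 73093$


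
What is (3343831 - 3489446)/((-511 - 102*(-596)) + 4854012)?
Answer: -145615/4914293 ≈ -0.029631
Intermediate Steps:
(3343831 - 3489446)/((-511 - 102*(-596)) + 4854012) = -145615/((-511 + 60792) + 4854012) = -145615/(60281 + 4854012) = -145615/4914293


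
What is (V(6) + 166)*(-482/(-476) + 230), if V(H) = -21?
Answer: 7972245/238 ≈ 33497.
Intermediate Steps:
(V(6) + 166)*(-482/(-476) + 230) = (-21 + 166)*(-482/(-476) + 230) = 145*(-482*(-1/476) + 230) = 145*(241/238 + 230) = 145*(54981/238) = 7972245/238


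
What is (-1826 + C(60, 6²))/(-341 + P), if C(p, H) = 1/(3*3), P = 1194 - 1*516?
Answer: -16433/3033 ≈ -5.4181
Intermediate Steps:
P = 678 (P = 1194 - 516 = 678)
C(p, H) = ⅑ (C(p, H) = 1/9 = ⅑)
(-1826 + C(60, 6²))/(-341 + P) = (-1826 + ⅑)/(-341 + 678) = -16433/9/337 = -16433/9*1/337 = -16433/3033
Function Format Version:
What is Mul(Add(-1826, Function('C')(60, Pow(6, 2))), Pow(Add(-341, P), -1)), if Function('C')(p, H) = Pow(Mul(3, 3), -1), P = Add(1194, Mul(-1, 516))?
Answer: Rational(-16433, 3033) ≈ -5.4181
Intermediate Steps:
P = 678 (P = Add(1194, -516) = 678)
Function('C')(p, H) = Rational(1, 9) (Function('C')(p, H) = Pow(9, -1) = Rational(1, 9))
Mul(Add(-1826, Function('C')(60, Pow(6, 2))), Pow(Add(-341, P), -1)) = Mul(Add(-1826, Rational(1, 9)), Pow(Add(-341, 678), -1)) = Mul(Rational(-16433, 9), Pow(337, -1)) = Mul(Rational(-16433, 9), Rational(1, 337)) = Rational(-16433, 3033)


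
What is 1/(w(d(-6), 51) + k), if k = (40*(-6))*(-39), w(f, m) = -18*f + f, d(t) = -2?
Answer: 1/9394 ≈ 0.00010645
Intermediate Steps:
w(f, m) = -17*f
k = 9360 (k = -240*(-39) = 9360)
1/(w(d(-6), 51) + k) = 1/(-17*(-2) + 9360) = 1/(34 + 9360) = 1/9394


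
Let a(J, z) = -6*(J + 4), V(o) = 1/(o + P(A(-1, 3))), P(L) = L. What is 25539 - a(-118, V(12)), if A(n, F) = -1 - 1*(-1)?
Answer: 24855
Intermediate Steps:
A(n, F) = 0 (A(n, F) = -1 + 1 = 0)
V(o) = 1/o (V(o) = 1/(o + 0) = 1/o)
a(J, z) = -24 - 6*J (a(J, z) = -6*(4 + J) = -24 - 6*J)
25539 - a(-118, V(12)) = 25539 - (-24 - 6*(-118)) = 25539 - (-24 + 708) = 25539 - 1*684 = 25539 - 684 = 24855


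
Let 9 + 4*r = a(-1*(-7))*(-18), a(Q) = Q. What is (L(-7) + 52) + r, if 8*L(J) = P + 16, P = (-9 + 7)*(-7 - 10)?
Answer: 49/2 ≈ 24.500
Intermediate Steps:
P = 34 (P = -2*(-17) = 34)
L(J) = 25/4 (L(J) = (34 + 16)/8 = (1/8)*50 = 25/4)
r = -135/4 (r = -9/4 + (-1*(-7)*(-18))/4 = -9/4 + (7*(-18))/4 = -9/4 + (1/4)*(-126) = -9/4 - 63/2 = -135/4 ≈ -33.750)
(L(-7) + 52) + r = (25/4 + 52) - 135/4 = 233/4 - 135/4 = 49/2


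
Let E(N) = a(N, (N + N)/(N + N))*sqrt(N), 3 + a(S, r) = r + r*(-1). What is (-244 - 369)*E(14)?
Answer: 1839*sqrt(14) ≈ 6880.9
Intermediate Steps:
a(S, r) = -3 (a(S, r) = -3 + (r + r*(-1)) = -3 + (r - r) = -3 + 0 = -3)
E(N) = -3*sqrt(N)
(-244 - 369)*E(14) = (-244 - 369)*(-3*sqrt(14)) = -(-1839)*sqrt(14) = 1839*sqrt(14)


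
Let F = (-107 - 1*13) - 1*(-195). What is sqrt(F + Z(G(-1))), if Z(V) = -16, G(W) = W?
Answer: sqrt(59) ≈ 7.6811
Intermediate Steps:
F = 75 (F = (-107 - 13) + 195 = -120 + 195 = 75)
sqrt(F + Z(G(-1))) = sqrt(75 - 16) = sqrt(59)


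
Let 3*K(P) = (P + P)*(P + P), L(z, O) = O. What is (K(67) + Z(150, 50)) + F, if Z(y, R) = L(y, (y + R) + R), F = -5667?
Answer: 1705/3 ≈ 568.33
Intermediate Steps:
K(P) = 4*P²/3 (K(P) = ((P + P)*(P + P))/3 = ((2*P)*(2*P))/3 = (4*P²)/3 = 4*P²/3)
Z(y, R) = y + 2*R (Z(y, R) = (y + R) + R = (R + y) + R = y + 2*R)
(K(67) + Z(150, 50)) + F = ((4/3)*67² + (150 + 2*50)) - 5667 = ((4/3)*4489 + (150 + 100)) - 5667 = (17956/3 + 250) - 5667 = 18706/3 - 5667 = 1705/3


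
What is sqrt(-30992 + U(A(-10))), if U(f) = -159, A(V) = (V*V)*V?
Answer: I*sqrt(31151) ≈ 176.5*I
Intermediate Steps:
A(V) = V**3 (A(V) = V**2*V = V**3)
sqrt(-30992 + U(A(-10))) = sqrt(-30992 - 159) = sqrt(-31151) = I*sqrt(31151)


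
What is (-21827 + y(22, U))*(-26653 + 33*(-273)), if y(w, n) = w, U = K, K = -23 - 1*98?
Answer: 777609910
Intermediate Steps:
K = -121 (K = -23 - 98 = -121)
U = -121
(-21827 + y(22, U))*(-26653 + 33*(-273)) = (-21827 + 22)*(-26653 + 33*(-273)) = -21805*(-26653 - 9009) = -21805*(-35662) = 777609910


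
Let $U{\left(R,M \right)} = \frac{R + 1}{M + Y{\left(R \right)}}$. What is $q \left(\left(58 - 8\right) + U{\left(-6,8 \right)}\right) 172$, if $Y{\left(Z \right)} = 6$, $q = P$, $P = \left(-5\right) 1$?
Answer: $- \frac{298850}{7} \approx -42693.0$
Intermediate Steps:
$P = -5$
$q = -5$
$U{\left(R,M \right)} = \frac{1 + R}{6 + M}$ ($U{\left(R,M \right)} = \frac{R + 1}{M + 6} = \frac{1 + R}{6 + M}$)
$q \left(\left(58 - 8\right) + U{\left(-6,8 \right)}\right) 172 = - 5 \left(\left(58 - 8\right) + \frac{1 - 6}{6 + 8}\right) 172 = - 5 \left(50 + \frac{1}{14} \left(-5\right)\right) 172 = - 5 \left(50 - \frac{5}{14}\right) 172 = \left(-5\right) \frac{695}{14} \cdot 172 = \left(- \frac{3475}{14}\right) 172 = - \frac{298850}{7}$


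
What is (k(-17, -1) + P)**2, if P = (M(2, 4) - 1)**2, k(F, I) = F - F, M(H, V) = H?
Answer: 1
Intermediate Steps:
k(F, I) = 0
P = 1 (P = (2 - 1)**2 = 1**2 = 1)
(k(-17, -1) + P)**2 = (0 + 1)**2 = 1**2 = 1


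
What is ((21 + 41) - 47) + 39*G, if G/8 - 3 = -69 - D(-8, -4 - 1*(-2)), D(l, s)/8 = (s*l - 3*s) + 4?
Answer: -85473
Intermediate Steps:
D(l, s) = 32 - 24*s + 8*l*s (D(l, s) = 8*((s*l - 3*s) + 4) = 8*((l*s - 3*s) + 4) = 8*((-3*s + l*s) + 4) = 8*(4 - 3*s + l*s) = 32 - 24*s + 8*l*s)
G = -2192 (G = 24 + 8*(-69 - (32 - 24*(-4 - 1*(-2)) + 8*(-8)*(-4 - 1*(-2)))) = 24 + 8*(-69 - (32 - 24*(-4 + 2) + 8*(-8)*(-4 + 2))) = 24 + 8*(-69 - (32 - 24*(-2) + 8*(-8)*(-2))) = 24 + 8*(-69 - (32 + 48 + 128)) = 24 + 8*(-69 - 1*208) = 24 + 8*(-69 - 208) = 24 + 8*(-277) = 24 - 2216 = -2192)
((21 + 41) - 47) + 39*G = ((21 + 41) - 47) + 39*(-2192) = (62 - 47) - 85488 = 15 - 85488 = -85473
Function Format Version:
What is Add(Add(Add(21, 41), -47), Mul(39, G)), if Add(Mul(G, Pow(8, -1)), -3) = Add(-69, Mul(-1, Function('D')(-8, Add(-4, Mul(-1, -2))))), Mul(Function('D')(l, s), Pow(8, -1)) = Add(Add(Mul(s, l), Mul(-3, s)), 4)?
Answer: -85473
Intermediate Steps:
Function('D')(l, s) = Add(32, Mul(-24, s), Mul(8, l, s)) (Function('D')(l, s) = Mul(8, Add(Add(Mul(s, l), Mul(-3, s)), 4)) = Mul(8, Add(Add(Mul(l, s), Mul(-3, s)), 4)) = Mul(8, Add(Add(Mul(-3, s), Mul(l, s)), 4)) = Mul(8, Add(4, Mul(-3, s), Mul(l, s))) = Add(32, Mul(-24, s), Mul(8, l, s)))
G = -2192 (G = Add(24, Mul(8, Add(-69, Mul(-1, Add(32, Mul(-24, Add(-4, Mul(-1, -2))), Mul(8, -8, Add(-4, Mul(-1, -2)))))))) = Add(24, Mul(8, Add(-69, Mul(-1, Add(32, Mul(-24, Add(-4, 2)), Mul(8, -8, Add(-4, 2))))))) = Add(24, Mul(8, Add(-69, Mul(-1, Add(32, Mul(-24, -2), Mul(8, -8, -2)))))) = Add(24, Mul(8, Add(-69, Mul(-1, Add(32, 48, 128))))) = Add(24, Mul(8, Add(-69, Mul(-1, 208)))) = Add(24, Mul(8, Add(-69, -208))) = Add(24, Mul(8, -277)) = Add(24, -2216) = -2192)
Add(Add(Add(21, 41), -47), Mul(39, G)) = Add(Add(Add(21, 41), -47), Mul(39, -2192)) = Add(Add(62, -47), -85488) = Add(15, -85488) = -85473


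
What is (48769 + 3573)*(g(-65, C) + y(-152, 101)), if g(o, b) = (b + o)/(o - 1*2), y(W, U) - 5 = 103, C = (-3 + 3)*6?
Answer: 382148942/67 ≈ 5.7037e+6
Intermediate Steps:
C = 0 (C = 0*6 = 0)
y(W, U) = 108 (y(W, U) = 5 + 103 = 108)
g(o, b) = (b + o)/(-2 + o) (g(o, b) = (b + o)/(o - 2) = (b + o)/(-2 + o))
(48769 + 3573)*(g(-65, C) + y(-152, 101)) = (48769 + 3573)*((0 - 65)/(-2 - 65) + 108) = 52342*(-65/(-67) + 108) = 52342*(-1/67*(-65) + 108) = 52342*(65/67 + 108) = 52342*(7301/67) = 382148942/67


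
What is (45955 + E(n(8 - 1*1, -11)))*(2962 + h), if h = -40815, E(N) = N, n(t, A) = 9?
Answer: -1739875292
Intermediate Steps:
(45955 + E(n(8 - 1*1, -11)))*(2962 + h) = (45955 + 9)*(2962 - 40815) = 45964*(-37853) = -1739875292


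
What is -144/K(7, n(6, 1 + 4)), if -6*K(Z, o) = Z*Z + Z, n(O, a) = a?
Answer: 108/7 ≈ 15.429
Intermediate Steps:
K(Z, o) = -Z/6 - Z²/6 (K(Z, o) = -(Z*Z + Z)/6 = -(Z² + Z)/6 = -(Z + Z²)/6 = -Z/6 - Z²/6)
-144/K(7, n(6, 1 + 4)) = -144*(-6/(7*(1 + 7))) = -144/((-⅙*7*8)) = -144/(-28/3) = -144*(-3/28) = 108/7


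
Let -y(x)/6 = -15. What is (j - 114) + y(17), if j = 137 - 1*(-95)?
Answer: 208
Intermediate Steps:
j = 232 (j = 137 + 95 = 232)
y(x) = 90 (y(x) = -6*(-15) = 90)
(j - 114) + y(17) = (232 - 114) + 90 = 118 + 90 = 208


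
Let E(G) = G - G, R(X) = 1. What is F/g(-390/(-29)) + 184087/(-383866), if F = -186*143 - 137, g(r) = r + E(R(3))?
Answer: -14884443086/7485387 ≈ -1988.5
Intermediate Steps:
E(G) = 0
g(r) = r (g(r) = r + 0 = r)
F = -26735 (F = -26598 - 137 = -26735)
F/g(-390/(-29)) + 184087/(-383866) = -26735/((-390/(-29))) + 184087/(-383866) = -26735/((-390*(-1/29))) + 184087*(-1/383866) = -26735/390/29 - 184087/383866 = -26735*29/390 - 184087/383866 = -155063/78 - 184087/383866 = -14884443086/7485387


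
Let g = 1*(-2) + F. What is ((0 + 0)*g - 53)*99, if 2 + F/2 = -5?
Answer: -5247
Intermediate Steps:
F = -14 (F = -4 + 2*(-5) = -4 - 10 = -14)
g = -16 (g = 1*(-2) - 14 = -2 - 14 = -16)
((0 + 0)*g - 53)*99 = ((0 + 0)*(-16) - 53)*99 = (0*(-16) - 53)*99 = (0 - 53)*99 = -53*99 = -5247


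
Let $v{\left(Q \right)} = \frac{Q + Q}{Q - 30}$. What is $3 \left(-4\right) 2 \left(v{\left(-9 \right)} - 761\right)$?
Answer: $\frac{237288}{13} \approx 18253.0$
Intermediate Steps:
$v{\left(Q \right)} = \frac{2 Q}{-30 + Q}$
$3 \left(-4\right) 2 \left(v{\left(-9 \right)} - 761\right) = 3 \left(-4\right) 2 \left(2 \left(-9\right) \frac{1}{-30 - 9} - 761\right) = \left(-12\right) 2 \left(2 \left(-9\right) \frac{1}{-39} - 761\right) = - 24 \left(2 \left(-9\right) \left(- \frac{1}{39}\right) - 761\right) = - 24 \left(\frac{6}{13} - 761\right) = \left(-24\right) \left(- \frac{9887}{13}\right) = \frac{237288}{13}$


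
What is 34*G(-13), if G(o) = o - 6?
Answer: -646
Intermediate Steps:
G(o) = -6 + o
34*G(-13) = 34*(-6 - 13) = 34*(-19) = -646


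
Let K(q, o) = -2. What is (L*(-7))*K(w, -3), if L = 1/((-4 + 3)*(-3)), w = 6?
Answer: 14/3 ≈ 4.6667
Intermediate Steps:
L = 1/3 (L = 1/(-1*(-3)) = 1/3 ≈ 0.33333)
(L*(-7))*K(w, -3) = ((1/3)*(-7))*(-2) = -7/3*(-2) = 14/3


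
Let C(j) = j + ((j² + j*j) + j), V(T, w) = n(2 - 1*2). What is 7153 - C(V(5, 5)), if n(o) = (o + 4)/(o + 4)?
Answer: 7149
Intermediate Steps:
n(o) = 1 (n(o) = (4 + o)/(4 + o) = 1)
V(T, w) = 1
C(j) = 2*j + 2*j² (C(j) = j + ((j² + j²) + j) = j + (2*j² + j) = j + (j + 2*j²) = 2*j + 2*j²)
7153 - C(V(5, 5)) = 7153 - 2*(1 + 1) = 7153 - 2*2 = 7153 - 1*4 = 7153 - 4 = 7149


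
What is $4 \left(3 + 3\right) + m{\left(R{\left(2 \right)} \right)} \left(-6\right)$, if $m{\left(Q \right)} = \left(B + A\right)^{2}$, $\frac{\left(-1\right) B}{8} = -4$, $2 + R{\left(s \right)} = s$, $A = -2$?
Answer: $-5376$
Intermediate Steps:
$R{\left(s \right)} = -2 + s$
$B = 32$ ($B = \left(-8\right) \left(-4\right) = 32$)
$m{\left(Q \right)} = 900$ ($m{\left(Q \right)} = \left(32 - 2\right)^{2} = 30^{2} = 900$)
$4 \left(3 + 3\right) + m{\left(R{\left(2 \right)} \right)} \left(-6\right) = 4 \left(3 + 3\right) + 900 \left(-6\right) = 4 \cdot 6 - 5400 = 24 - 5400 = -5376$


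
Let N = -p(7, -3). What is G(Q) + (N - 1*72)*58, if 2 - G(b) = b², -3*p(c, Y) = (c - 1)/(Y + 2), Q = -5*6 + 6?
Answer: -4866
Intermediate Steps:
Q = -24 (Q = -30 + 6 = -24)
p(c, Y) = -(-1 + c)/(3*(2 + Y)) (p(c, Y) = -(c - 1)/(3*(Y + 2)) = -(-1 + c)/(3*(2 + Y)))
N = -2 (N = -(1 - 1*7)/(3*(2 - 3)) = -(1 - 7)/(3*(-1)) = -(-1)*(-6)/3 = -1*2 = -2)
G(b) = 2 - b²
G(Q) + (N - 1*72)*58 = (2 - 1*(-24)²) + (-2 - 1*72)*58 = (2 - 1*576) + (-2 - 72)*58 = (2 - 576) - 74*58 = -574 - 4292 = -4866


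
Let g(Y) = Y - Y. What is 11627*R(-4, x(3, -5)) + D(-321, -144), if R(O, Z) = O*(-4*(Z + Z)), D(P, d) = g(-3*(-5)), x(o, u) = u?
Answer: -1860320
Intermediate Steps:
g(Y) = 0
D(P, d) = 0
R(O, Z) = -8*O*Z (R(O, Z) = O*(-8*Z) = -8*O*Z)
11627*R(-4, x(3, -5)) + D(-321, -144) = 11627*(-8*(-4)*(-5)) + 0 = 11627*(-160) + 0 = -1860320 + 0 = -1860320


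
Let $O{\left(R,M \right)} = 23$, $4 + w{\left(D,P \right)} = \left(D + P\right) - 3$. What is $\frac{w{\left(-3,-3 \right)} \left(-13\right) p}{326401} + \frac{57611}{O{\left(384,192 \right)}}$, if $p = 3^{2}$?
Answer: $\frac{18804322994}{7507223} \approx 2504.8$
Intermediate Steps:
$p = 9$
$w{\left(D,P \right)} = -7 + D + P$ ($w{\left(D,P \right)} = -4 - \left(3 - D - P\right) = -4 + \left(-3 + D + P\right) = -7 + D + P$)
$\frac{w{\left(-3,-3 \right)} \left(-13\right) p}{326401} + \frac{57611}{O{\left(384,192 \right)}} = \frac{\left(-7 - 3 - 3\right) \left(-13\right) 9}{326401} + \frac{57611}{23} = \left(-13\right) \left(-13\right) 9 \cdot \frac{1}{326401} + 57611 \cdot \frac{1}{23} = 169 \cdot 9 \cdot \frac{1}{326401} + \frac{57611}{23} = 1521 \cdot \frac{1}{326401} + \frac{57611}{23} = \frac{1521}{326401} + \frac{57611}{23} = \frac{18804322994}{7507223}$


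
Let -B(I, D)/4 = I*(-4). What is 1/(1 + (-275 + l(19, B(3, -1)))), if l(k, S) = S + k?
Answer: -1/207 ≈ -0.0048309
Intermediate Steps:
B(I, D) = 16*I (B(I, D) = -4*I*(-4) = -(-16)*I = 16*I)
1/(1 + (-275 + l(19, B(3, -1)))) = 1/(1 + (-275 + (16*3 + 19))) = 1/(1 + (-275 + (48 + 19))) = 1/(1 + (-275 + 67)) = 1/(1 - 208) = 1/(-207) = -1/207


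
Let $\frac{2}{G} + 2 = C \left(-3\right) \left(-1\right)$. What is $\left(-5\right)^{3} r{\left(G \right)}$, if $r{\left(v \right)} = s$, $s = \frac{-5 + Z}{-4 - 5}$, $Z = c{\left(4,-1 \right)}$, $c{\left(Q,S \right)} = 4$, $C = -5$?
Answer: $- \frac{125}{9} \approx -13.889$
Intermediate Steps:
$Z = 4$
$s = \frac{1}{9}$ ($s = \frac{-5 + 4}{-4 - 5} = - \frac{1}{-9} = \left(-1\right) \left(- \frac{1}{9}\right) = \frac{1}{9} \approx 0.11111$)
$G = - \frac{2}{17}$ ($G = \frac{2}{-2 + \left(-5\right) \left(-3\right) \left(-1\right)} = \frac{2}{-2 + 15 \left(-1\right)} = \frac{2}{-2 - 15} = \frac{2}{-17} = 2 \left(- \frac{1}{17}\right) = - \frac{2}{17} \approx -0.11765$)
$r{\left(v \right)} = \frac{1}{9}$
$\left(-5\right)^{3} r{\left(G \right)} = \left(-5\right)^{3} \cdot \frac{1}{9} = \left(-125\right) \frac{1}{9} = - \frac{125}{9}$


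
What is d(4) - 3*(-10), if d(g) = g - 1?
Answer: 33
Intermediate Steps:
d(g) = -1 + g
d(4) - 3*(-10) = (-1 + 4) - 3*(-10) = 3 + 30 = 33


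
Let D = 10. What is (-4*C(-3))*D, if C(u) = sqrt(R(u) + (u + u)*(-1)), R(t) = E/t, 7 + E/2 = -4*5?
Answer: -80*sqrt(6) ≈ -195.96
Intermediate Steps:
E = -54 (E = -14 + 2*(-4*5) = -14 + 2*(-20) = -14 - 40 = -54)
R(t) = -54/t
C(u) = sqrt(-54/u - 2*u) (C(u) = sqrt(-54/u + (u + u)*(-1)) = sqrt(-54/u + (2*u)*(-1)) = sqrt(-54/u - 2*u))
(-4*C(-3))*D = -4*sqrt(-54/(-3) - 2*(-3))*10 = -4*sqrt(-54*(-1/3) + 6)*10 = -4*sqrt(18 + 6)*10 = -8*sqrt(6)*10 = -80*sqrt(6)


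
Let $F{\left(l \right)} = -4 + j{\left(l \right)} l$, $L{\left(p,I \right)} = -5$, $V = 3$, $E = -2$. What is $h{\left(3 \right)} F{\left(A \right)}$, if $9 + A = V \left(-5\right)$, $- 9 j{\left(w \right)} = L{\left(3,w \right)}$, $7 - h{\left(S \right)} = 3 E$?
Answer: $- \frac{676}{3} \approx -225.33$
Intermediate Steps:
$h{\left(S \right)} = 13$ ($h{\left(S \right)} = 7 - 3 \left(-2\right) = 7 - -6 = 7 + 6 = 13$)
$j{\left(w \right)} = \frac{5}{9}$ ($j{\left(w \right)} = \left(- \frac{1}{9}\right) \left(-5\right) = \frac{5}{9}$)
$A = -24$ ($A = -9 + 3 \left(-5\right) = -9 - 15 = -24$)
$F{\left(l \right)} = -4 + \frac{5 l}{9}$
$h{\left(3 \right)} F{\left(A \right)} = 13 \left(-4 + \frac{5}{9} \left(-24\right)\right) = 13 \left(-4 - \frac{40}{3}\right) = 13 \left(- \frac{52}{3}\right) = - \frac{676}{3}$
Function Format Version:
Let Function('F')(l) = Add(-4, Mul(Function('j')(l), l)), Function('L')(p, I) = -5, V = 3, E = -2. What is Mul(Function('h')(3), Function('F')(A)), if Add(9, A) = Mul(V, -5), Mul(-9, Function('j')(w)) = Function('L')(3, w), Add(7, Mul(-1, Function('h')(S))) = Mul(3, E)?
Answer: Rational(-676, 3) ≈ -225.33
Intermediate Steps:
Function('h')(S) = 13 (Function('h')(S) = Add(7, Mul(-1, Mul(3, -2))) = Add(7, Mul(-1, -6)) = Add(7, 6) = 13)
Function('j')(w) = Rational(5, 9) (Function('j')(w) = Mul(Rational(-1, 9), -5) = Rational(5, 9))
A = -24 (A = Add(-9, Mul(3, -5)) = Add(-9, -15) = -24)
Function('F')(l) = Add(-4, Mul(Rational(5, 9), l))
Mul(Function('h')(3), Function('F')(A)) = Mul(13, Add(-4, Mul(Rational(5, 9), -24))) = Mul(13, Add(-4, Rational(-40, 3))) = Mul(13, Rational(-52, 3)) = Rational(-676, 3)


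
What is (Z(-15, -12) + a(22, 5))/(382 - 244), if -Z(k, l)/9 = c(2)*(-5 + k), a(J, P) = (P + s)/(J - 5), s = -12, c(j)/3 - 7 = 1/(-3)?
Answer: 61193/2346 ≈ 26.084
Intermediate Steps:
c(j) = 20 (c(j) = 21 + 3/(-3) = 21 + 3*(-⅓) = 21 - 1 = 20)
a(J, P) = (-12 + P)/(-5 + J) (a(J, P) = (P - 12)/(J - 5) = (-12 + P)/(-5 + J))
Z(k, l) = 900 - 180*k (Z(k, l) = -180*(-5 + k) = -9*(-100 + 20*k) = 900 - 180*k)
(Z(-15, -12) + a(22, 5))/(382 - 244) = ((900 - 180*(-15)) + (-12 + 5)/(-5 + 22))/(382 - 244) = ((900 + 2700) - 7/17)/138 = (3600 + (1/17)*(-7))*(1/138) = (3600 - 7/17)*(1/138) = (61193/17)*(1/138) = 61193/2346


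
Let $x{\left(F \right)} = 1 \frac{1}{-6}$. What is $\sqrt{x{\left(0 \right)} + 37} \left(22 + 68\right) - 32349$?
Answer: $-32349 + 15 \sqrt{1326} \approx -31803.0$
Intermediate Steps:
$x{\left(F \right)} = - \frac{1}{6}$ ($x{\left(F \right)} = 1 \left(- \frac{1}{6}\right) = - \frac{1}{6}$)
$\sqrt{x{\left(0 \right)} + 37} \left(22 + 68\right) - 32349 = \sqrt{- \frac{1}{6} + 37} \left(22 + 68\right) - 32349 = \sqrt{\frac{221}{6}} \cdot 90 - 32349 = \frac{\sqrt{1326}}{6} \cdot 90 - 32349 = 15 \sqrt{1326} - 32349 = -32349 + 15 \sqrt{1326}$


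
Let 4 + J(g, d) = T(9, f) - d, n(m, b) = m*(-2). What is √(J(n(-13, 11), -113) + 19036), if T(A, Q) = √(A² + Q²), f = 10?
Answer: √(19145 + √181) ≈ 138.41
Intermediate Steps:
n(m, b) = -2*m
J(g, d) = -4 + √181 - d (J(g, d) = -4 + (√(9² + 10²) - d) = -4 + (√(81 + 100) - d) = -4 + (√181 - d) = -4 + √181 - d)
√(J(n(-13, 11), -113) + 19036) = √((-4 + √181 - 1*(-113)) + 19036) = √((-4 + √181 + 113) + 19036) = √((109 + √181) + 19036) = √(19145 + √181)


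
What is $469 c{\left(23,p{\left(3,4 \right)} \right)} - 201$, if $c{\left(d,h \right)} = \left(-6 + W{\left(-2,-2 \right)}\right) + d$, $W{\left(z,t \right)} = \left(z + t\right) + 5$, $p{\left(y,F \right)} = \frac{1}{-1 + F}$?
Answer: $8241$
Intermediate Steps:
$W{\left(z,t \right)} = 5 + t + z$ ($W{\left(z,t \right)} = \left(t + z\right) + 5 = 5 + t + z$)
$c{\left(d,h \right)} = -5 + d$ ($c{\left(d,h \right)} = \left(-6 - -1\right) + d = \left(-6 + 1\right) + d = -5 + d$)
$469 c{\left(23,p{\left(3,4 \right)} \right)} - 201 = 469 \left(-5 + 23\right) - 201 = 469 \cdot 18 - 201 = 8442 - 201 = 8241$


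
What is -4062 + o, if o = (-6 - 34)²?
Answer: -2462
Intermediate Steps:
o = 1600 (o = (-40)² = 1600)
-4062 + o = -4062 + 1600 = -2462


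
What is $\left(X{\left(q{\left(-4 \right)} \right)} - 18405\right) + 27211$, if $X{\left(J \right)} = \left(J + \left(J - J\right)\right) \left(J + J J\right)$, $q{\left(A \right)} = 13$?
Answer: $11172$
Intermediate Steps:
$X{\left(J \right)} = J \left(J + J^{2}\right)$ ($X{\left(J \right)} = \left(J + 0\right) \left(J + J^{2}\right) = J \left(J + J^{2}\right)$)
$\left(X{\left(q{\left(-4 \right)} \right)} - 18405\right) + 27211 = \left(13^{2} \left(1 + 13\right) - 18405\right) + 27211 = \left(169 \cdot 14 - 18405\right) + 27211 = \left(2366 - 18405\right) + 27211 = -16039 + 27211 = 11172$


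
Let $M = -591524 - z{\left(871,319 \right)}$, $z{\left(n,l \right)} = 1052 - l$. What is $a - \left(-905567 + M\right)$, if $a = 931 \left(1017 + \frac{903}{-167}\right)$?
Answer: $\frac{407416024}{167} \approx 2.4396 \cdot 10^{6}$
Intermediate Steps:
$a = \frac{157279416}{167}$ ($a = 931 \left(1017 + 903 \left(- \frac{1}{167}\right)\right) = 931 \left(1017 - \frac{903}{167}\right) = 931 \cdot \frac{168936}{167} = \frac{157279416}{167} \approx 9.4179 \cdot 10^{5}$)
$M = -592257$ ($M = -591524 - \left(1052 - 319\right) = -591524 - 733 = -592257$)
$a - \left(-905567 + M\right) = \frac{157279416}{167} - \left(-905567 - 592257\right) = \frac{157279416}{167} - -1497824 = \frac{157279416}{167} + 1497824 = \frac{407416024}{167}$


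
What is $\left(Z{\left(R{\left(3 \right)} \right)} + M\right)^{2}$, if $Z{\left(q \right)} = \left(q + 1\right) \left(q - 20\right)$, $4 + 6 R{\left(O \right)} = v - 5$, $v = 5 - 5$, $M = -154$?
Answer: $\frac{328329}{16} \approx 20521.0$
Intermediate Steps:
$v = 0$ ($v = 5 - 5 = 0$)
$R{\left(O \right)} = - \frac{3}{2}$ ($R{\left(O \right)} = - \frac{2}{3} + \frac{0 - 5}{6} = - \frac{2}{3} + \frac{1}{6} \left(-5\right) = - \frac{2}{3} - \frac{5}{6} = - \frac{3}{2}$)
$Z{\left(q \right)} = \left(1 + q\right) \left(-20 + q\right)$
$\left(Z{\left(R{\left(3 \right)} \right)} + M\right)^{2} = \left(\left(-20 + \left(- \frac{3}{2}\right)^{2} - - \frac{57}{2}\right) - 154\right)^{2} = \left(\left(-20 + \frac{9}{4} + \frac{57}{2}\right) - 154\right)^{2} = \left(\frac{43}{4} - 154\right)^{2} = \left(- \frac{573}{4}\right)^{2} = \frac{328329}{16}$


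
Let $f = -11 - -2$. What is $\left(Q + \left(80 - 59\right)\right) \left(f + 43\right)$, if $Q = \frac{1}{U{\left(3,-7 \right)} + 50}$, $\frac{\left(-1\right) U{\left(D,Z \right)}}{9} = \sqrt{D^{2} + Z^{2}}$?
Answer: $\frac{783836}{1099} - \frac{153 \sqrt{58}}{1099} \approx 712.17$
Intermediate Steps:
$f = -9$ ($f = -11 + 2 = -9$)
$U{\left(D,Z \right)} = - 9 \sqrt{D^{2} + Z^{2}}$
$Q = \frac{1}{50 - 9 \sqrt{58}}$ ($Q = \frac{1}{- 9 \sqrt{3^{2} + \left(-7\right)^{2}} + 50} = \frac{1}{- 9 \sqrt{9 + 49} + 50} = \frac{1}{- 9 \sqrt{58} + 50} = \frac{1}{50 - 9 \sqrt{58}} \approx -0.053932$)
$\left(Q + \left(80 - 59\right)\right) \left(f + 43\right) = \left(\left(- \frac{25}{1099} - \frac{9 \sqrt{58}}{2198}\right) + \left(80 - 59\right)\right) \left(-9 + 43\right) = \left(\left(- \frac{25}{1099} - \frac{9 \sqrt{58}}{2198}\right) + 21\right) 34 = \left(\frac{23054}{1099} - \frac{9 \sqrt{58}}{2198}\right) 34 = \frac{783836}{1099} - \frac{153 \sqrt{58}}{1099}$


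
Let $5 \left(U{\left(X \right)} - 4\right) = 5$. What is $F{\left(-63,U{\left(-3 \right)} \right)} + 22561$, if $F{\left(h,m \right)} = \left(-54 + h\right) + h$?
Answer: $22381$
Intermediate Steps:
$U{\left(X \right)} = 5$ ($U{\left(X \right)} = 4 + \frac{1}{5} \cdot 5 = 4 + 1 = 5$)
$F{\left(h,m \right)} = -54 + 2 h$
$F{\left(-63,U{\left(-3 \right)} \right)} + 22561 = \left(-54 + 2 \left(-63\right)\right) + 22561 = \left(-54 - 126\right) + 22561 = -180 + 22561 = 22381$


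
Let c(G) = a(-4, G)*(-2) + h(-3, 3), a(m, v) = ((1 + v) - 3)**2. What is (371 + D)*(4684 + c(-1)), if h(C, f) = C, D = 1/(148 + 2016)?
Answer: 3743666235/2164 ≈ 1.7300e+6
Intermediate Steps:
D = 1/2164 ≈ 0.00046211
a(m, v) = (-2 + v)**2
c(G) = -3 - 2*(-2 + G)**2 (c(G) = (-2 + G)**2*(-2) - 3 = -2*(-2 + G)**2 - 3 = -3 - 2*(-2 + G)**2)
(371 + D)*(4684 + c(-1)) = (371 + 1/2164)*(4684 + (-3 - 2*(-2 - 1)**2)) = 802845*(4684 + (-3 - 2*(-3)**2))/2164 = 802845*(4684 + (-3 - 2*9))/2164 = 802845*(4684 + (-3 - 18))/2164 = 802845*(4684 - 21)/2164 = (802845/2164)*4663 = 3743666235/2164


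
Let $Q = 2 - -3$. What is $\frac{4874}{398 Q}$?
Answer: $\frac{2437}{995} \approx 2.4492$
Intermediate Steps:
$Q = 5$ ($Q = 2 + 3 = 5$)
$\frac{4874}{398 Q} = \frac{4874}{398 \cdot 5} = \frac{4874}{1990} = 4874 \cdot \frac{1}{1990} = \frac{2437}{995}$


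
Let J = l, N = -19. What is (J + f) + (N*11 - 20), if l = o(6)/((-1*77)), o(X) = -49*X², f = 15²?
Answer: 208/11 ≈ 18.909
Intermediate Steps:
f = 225
l = 252/11 (l = (-49*6²)/((-1*77)) = -49*36/(-77) = -1764*(-1/77) = 252/11 ≈ 22.909)
J = 252/11 ≈ 22.909
(J + f) + (N*11 - 20) = (252/11 + 225) + (-19*11 - 20) = 2727/11 + (-209 - 20) = 2727/11 - 229 = 208/11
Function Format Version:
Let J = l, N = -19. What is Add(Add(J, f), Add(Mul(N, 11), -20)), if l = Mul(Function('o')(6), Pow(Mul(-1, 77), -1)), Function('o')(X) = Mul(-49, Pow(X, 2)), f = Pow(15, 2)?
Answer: Rational(208, 11) ≈ 18.909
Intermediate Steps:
f = 225
l = Rational(252, 11) (l = Mul(Mul(-49, Pow(6, 2)), Pow(Mul(-1, 77), -1)) = Mul(Mul(-49, 36), Pow(-77, -1)) = Mul(-1764, Rational(-1, 77)) = Rational(252, 11) ≈ 22.909)
J = Rational(252, 11) ≈ 22.909
Add(Add(J, f), Add(Mul(N, 11), -20)) = Add(Add(Rational(252, 11), 225), Add(Mul(-19, 11), -20)) = Add(Rational(2727, 11), Add(-209, -20)) = Add(Rational(2727, 11), -229) = Rational(208, 11)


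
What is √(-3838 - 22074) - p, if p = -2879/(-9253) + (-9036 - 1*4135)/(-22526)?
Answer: -186723617/208433078 + 2*I*√6478 ≈ -0.89584 + 160.97*I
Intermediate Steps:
p = 186723617/208433078 (p = -2879*(-1/9253) + (-9036 - 4135)*(-1/22526) = 2879/9253 - 13171*(-1/22526) = 2879/9253 + 13171/22526 = 186723617/208433078 ≈ 0.89584)
√(-3838 - 22074) - p = √(-3838 - 22074) - 1*186723617/208433078 = √(-25912) - 186723617/208433078 = 2*I*√6478 - 186723617/208433078 = -186723617/208433078 + 2*I*√6478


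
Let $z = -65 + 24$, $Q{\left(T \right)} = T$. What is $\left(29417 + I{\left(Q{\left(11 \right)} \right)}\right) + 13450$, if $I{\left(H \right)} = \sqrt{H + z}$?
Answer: $42867 + i \sqrt{30} \approx 42867.0 + 5.4772 i$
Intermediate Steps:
$z = -41$
$I{\left(H \right)} = \sqrt{-41 + H}$ ($I{\left(H \right)} = \sqrt{H - 41} = \sqrt{-41 + H}$)
$\left(29417 + I{\left(Q{\left(11 \right)} \right)}\right) + 13450 = \left(29417 + \sqrt{-41 + 11}\right) + 13450 = \left(29417 + \sqrt{-30}\right) + 13450 = \left(29417 + i \sqrt{30}\right) + 13450 = 42867 + i \sqrt{30}$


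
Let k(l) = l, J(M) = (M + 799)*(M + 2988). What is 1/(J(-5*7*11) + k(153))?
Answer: 1/1077795 ≈ 9.2782e-7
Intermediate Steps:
J(M) = (799 + M)*(2988 + M)
1/(J(-5*7*11) + k(153)) = 1/((2387412 + (-5*7*11)² + 3787*(-5*7*11)) + 153) = 1/((2387412 + (-35*11)² + 3787*(-35*11)) + 153) = 1/((2387412 + (-385)² + 3787*(-385)) + 153) = 1/((2387412 + 148225 - 1457995) + 153) = 1/(1077642 + 153) = 1/1077795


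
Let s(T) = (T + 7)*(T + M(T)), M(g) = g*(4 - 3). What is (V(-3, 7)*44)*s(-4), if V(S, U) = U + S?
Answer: -4224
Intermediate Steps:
M(g) = g (M(g) = g*1 = g)
V(S, U) = S + U
s(T) = 2*T*(7 + T) (s(T) = (T + 7)*(T + T) = (7 + T)*(2*T) = 2*T*(7 + T))
(V(-3, 7)*44)*s(-4) = ((-3 + 7)*44)*(2*(-4)*(7 - 4)) = (4*44)*(2*(-4)*3) = 176*(-24) = -4224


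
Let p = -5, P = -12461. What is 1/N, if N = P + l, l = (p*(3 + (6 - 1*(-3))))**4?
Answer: 1/12947539 ≈ 7.7235e-8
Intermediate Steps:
l = 12960000 (l = (-5*(3 + (6 - 1*(-3))))**4 = (-5*(3 + (6 + 3)))**4 = (-5*(3 + 9))**4 = (-5*12)**4 = (-60)**4 = 12960000)
N = 12947539 (N = -12461 + 12960000 = 12947539)
1/N = 1/12947539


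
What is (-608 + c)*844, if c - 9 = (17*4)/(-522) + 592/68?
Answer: -2211037772/4437 ≈ -4.9832e+5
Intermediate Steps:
c = 77983/4437 (c = 9 + ((17*4)/(-522) + 592/68) = 9 + (68*(-1/522) + 592*(1/68)) = 9 + (-34/261 + 148/17) = 9 + 38050/4437 = 77983/4437 ≈ 17.576)
(-608 + c)*844 = (-608 + 77983/4437)*844 = -2619713/4437*844 = -2211037772/4437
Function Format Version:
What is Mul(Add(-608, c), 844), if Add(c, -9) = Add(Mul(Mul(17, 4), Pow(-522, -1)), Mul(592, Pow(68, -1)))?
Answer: Rational(-2211037772, 4437) ≈ -4.9832e+5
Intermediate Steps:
c = Rational(77983, 4437) (c = Add(9, Add(Mul(Mul(17, 4), Pow(-522, -1)), Mul(592, Pow(68, -1)))) = Add(9, Add(Mul(68, Rational(-1, 522)), Mul(592, Rational(1, 68)))) = Add(9, Add(Rational(-34, 261), Rational(148, 17))) = Add(9, Rational(38050, 4437)) = Rational(77983, 4437) ≈ 17.576)
Mul(Add(-608, c), 844) = Mul(Add(-608, Rational(77983, 4437)), 844) = Mul(Rational(-2619713, 4437), 844) = Rational(-2211037772, 4437)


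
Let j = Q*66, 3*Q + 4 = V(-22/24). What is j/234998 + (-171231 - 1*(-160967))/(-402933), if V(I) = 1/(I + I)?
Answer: 1185863086/47344224567 ≈ 0.025048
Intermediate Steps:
V(I) = 1/(2*I)
Q = -50/33 (Q = -4/3 + (1/(2*((-22/24))))/3 = -4/3 + (1/(2*((-22*1/24))))/3 = -4/3 + (1/(2*(-11/12)))/3 = -4/3 + ((½)*(-12/11))/3 = -4/3 + (⅓)*(-6/11) = -4/3 - 2/11 = -50/33 ≈ -1.5152)
j = -100 (j = -50/33*66 = -100)
j/234998 + (-171231 - 1*(-160967))/(-402933) = -100/234998 + (-171231 - 1*(-160967))/(-402933) = -100*1/234998 + (-171231 + 160967)*(-1/402933) = -50/117499 - 10264*(-1/402933) = -50/117499 + 10264/402933 = 1185863086/47344224567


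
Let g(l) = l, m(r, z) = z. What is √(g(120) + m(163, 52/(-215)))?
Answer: 2*√1383955/215 ≈ 10.943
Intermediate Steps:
√(g(120) + m(163, 52/(-215))) = √(120 + 52/(-215)) = √(120 + 52*(-1/215)) = √(120 - 52/215) = √(25748/215) = 2*√1383955/215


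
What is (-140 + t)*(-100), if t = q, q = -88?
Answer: 22800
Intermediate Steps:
t = -88
(-140 + t)*(-100) = (-140 - 88)*(-100) = -228*(-100) = 22800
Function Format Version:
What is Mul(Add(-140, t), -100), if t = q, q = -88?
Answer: 22800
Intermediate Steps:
t = -88
Mul(Add(-140, t), -100) = Mul(Add(-140, -88), -100) = Mul(-228, -100) = 22800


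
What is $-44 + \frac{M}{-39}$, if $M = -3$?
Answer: $- \frac{571}{13} \approx -43.923$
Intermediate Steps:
$-44 + \frac{M}{-39} = -44 - \frac{3}{-39} = -44 - - \frac{1}{13} = -44 + \frac{1}{13} = - \frac{571}{13}$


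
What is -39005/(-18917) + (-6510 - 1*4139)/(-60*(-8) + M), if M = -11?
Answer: -183153788/8872073 ≈ -20.644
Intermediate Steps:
-39005/(-18917) + (-6510 - 1*4139)/(-60*(-8) + M) = -39005/(-18917) + (-6510 - 1*4139)/(-60*(-8) - 11) = -39005*(-1/18917) + (-6510 - 4139)/(480 - 11) = 39005/18917 - 10649/469 = -183153788/8872073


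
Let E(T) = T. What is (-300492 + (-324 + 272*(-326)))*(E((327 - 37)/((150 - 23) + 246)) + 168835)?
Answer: -24528296968560/373 ≈ -6.5759e+10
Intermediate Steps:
(-300492 + (-324 + 272*(-326)))*(E((327 - 37)/((150 - 23) + 246)) + 168835) = (-300492 + (-324 + 272*(-326)))*((327 - 37)/((150 - 23) + 246) + 168835) = (-300492 + (-324 - 88672))*(290/(127 + 246) + 168835) = (-300492 - 88996)*(290/373 + 168835) = -389488*(290*(1/373) + 168835) = -389488*(290/373 + 168835) = -389488*62975745/373 = -24528296968560/373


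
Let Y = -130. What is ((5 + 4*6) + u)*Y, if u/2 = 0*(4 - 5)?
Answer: -3770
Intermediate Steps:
u = 0 (u = 2*(0*(4 - 5)) = 2*(0*(-1)) = 2*0 = 0)
((5 + 4*6) + u)*Y = ((5 + 4*6) + 0)*(-130) = ((5 + 24) + 0)*(-130) = (29 + 0)*(-130) = 29*(-130) = -3770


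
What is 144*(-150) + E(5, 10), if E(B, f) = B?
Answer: -21595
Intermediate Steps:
144*(-150) + E(5, 10) = 144*(-150) + 5 = -21600 + 5 = -21595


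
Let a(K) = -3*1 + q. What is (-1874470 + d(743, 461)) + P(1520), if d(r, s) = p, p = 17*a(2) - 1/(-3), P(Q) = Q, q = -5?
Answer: -5619257/3 ≈ -1.8731e+6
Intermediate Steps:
a(K) = -8 (a(K) = -3*1 - 5 = -3 - 5 = -8)
p = -407/3 (p = 17*(-8) - 1/(-3) = -136 - 1*(-⅓) = -136 + ⅓ = -407/3 ≈ -135.67)
d(r, s) = -407/3
(-1874470 + d(743, 461)) + P(1520) = (-1874470 - 407/3) + 1520 = -5623817/3 + 1520 = -5619257/3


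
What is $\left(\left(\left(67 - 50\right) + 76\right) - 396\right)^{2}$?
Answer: $91809$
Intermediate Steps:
$\left(\left(\left(67 - 50\right) + 76\right) - 396\right)^{2} = \left(\left(17 + 76\right) - 396\right)^{2} = \left(93 - 396\right)^{2} = \left(-303\right)^{2} = 91809$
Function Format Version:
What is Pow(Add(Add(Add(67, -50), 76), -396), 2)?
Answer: 91809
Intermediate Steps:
Pow(Add(Add(Add(67, -50), 76), -396), 2) = Pow(Add(Add(17, 76), -396), 2) = Pow(Add(93, -396), 2) = Pow(-303, 2) = 91809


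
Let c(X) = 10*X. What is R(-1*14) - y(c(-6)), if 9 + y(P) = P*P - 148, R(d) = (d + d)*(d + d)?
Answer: -2659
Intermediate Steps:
R(d) = 4*d**2 (R(d) = (2*d)*(2*d) = 4*d**2)
y(P) = -157 + P**2 (y(P) = -9 + (P*P - 148) = -9 + (P**2 - 148) = -9 + (-148 + P**2) = -157 + P**2)
R(-1*14) - y(c(-6)) = 4*(-1*14)**2 - (-157 + (10*(-6))**2) = 4*(-14)**2 - (-157 + (-60)**2) = 4*196 - (-157 + 3600) = 784 - 1*3443 = 784 - 3443 = -2659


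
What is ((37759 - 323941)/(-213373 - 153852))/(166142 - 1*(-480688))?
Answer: 15899/13196230375 ≈ 1.2048e-6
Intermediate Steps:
((37759 - 323941)/(-213373 - 153852))/(166142 - 1*(-480688)) = (-286182/(-367225))/(166142 + 480688) = -286182*(-1/367225)/646830 = (286182/367225)*(1/646830) = 15899/13196230375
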